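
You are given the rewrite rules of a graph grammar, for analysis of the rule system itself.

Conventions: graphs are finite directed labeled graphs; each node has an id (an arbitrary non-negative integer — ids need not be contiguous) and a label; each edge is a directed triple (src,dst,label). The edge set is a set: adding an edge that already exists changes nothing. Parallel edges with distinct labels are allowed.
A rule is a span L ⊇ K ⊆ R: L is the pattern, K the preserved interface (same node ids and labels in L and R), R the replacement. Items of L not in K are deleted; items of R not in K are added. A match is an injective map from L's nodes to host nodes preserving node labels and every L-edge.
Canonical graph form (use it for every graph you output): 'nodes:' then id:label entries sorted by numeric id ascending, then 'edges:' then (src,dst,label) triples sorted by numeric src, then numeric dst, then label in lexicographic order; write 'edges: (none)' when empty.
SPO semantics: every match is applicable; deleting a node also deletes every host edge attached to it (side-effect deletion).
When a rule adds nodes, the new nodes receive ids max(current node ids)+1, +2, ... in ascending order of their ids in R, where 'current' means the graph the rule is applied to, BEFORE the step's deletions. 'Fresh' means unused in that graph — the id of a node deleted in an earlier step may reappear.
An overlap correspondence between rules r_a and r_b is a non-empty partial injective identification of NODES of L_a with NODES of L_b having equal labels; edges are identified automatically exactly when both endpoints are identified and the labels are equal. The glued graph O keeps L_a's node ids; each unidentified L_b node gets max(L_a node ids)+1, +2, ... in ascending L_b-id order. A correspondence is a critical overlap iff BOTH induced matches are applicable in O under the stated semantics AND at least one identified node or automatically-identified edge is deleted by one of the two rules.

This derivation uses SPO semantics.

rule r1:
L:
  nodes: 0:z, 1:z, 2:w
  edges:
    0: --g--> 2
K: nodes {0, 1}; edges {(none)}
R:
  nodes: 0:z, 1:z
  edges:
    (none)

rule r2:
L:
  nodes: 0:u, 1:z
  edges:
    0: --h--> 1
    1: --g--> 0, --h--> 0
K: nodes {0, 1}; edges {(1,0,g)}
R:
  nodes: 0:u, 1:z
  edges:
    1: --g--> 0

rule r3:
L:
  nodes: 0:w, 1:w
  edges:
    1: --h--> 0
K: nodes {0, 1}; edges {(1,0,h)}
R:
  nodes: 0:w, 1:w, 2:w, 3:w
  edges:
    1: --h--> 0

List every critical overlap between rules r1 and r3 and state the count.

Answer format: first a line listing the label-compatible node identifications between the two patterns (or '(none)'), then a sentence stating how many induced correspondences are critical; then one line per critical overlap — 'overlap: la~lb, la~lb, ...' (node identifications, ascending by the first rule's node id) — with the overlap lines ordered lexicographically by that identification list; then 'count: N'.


label-compatible node identifications between L(r1) and L(r3): 2~0, 2~1
2 of the induced correspondences are critical overlaps of r1 and r3.
overlap: 2~0
overlap: 2~1
count: 2


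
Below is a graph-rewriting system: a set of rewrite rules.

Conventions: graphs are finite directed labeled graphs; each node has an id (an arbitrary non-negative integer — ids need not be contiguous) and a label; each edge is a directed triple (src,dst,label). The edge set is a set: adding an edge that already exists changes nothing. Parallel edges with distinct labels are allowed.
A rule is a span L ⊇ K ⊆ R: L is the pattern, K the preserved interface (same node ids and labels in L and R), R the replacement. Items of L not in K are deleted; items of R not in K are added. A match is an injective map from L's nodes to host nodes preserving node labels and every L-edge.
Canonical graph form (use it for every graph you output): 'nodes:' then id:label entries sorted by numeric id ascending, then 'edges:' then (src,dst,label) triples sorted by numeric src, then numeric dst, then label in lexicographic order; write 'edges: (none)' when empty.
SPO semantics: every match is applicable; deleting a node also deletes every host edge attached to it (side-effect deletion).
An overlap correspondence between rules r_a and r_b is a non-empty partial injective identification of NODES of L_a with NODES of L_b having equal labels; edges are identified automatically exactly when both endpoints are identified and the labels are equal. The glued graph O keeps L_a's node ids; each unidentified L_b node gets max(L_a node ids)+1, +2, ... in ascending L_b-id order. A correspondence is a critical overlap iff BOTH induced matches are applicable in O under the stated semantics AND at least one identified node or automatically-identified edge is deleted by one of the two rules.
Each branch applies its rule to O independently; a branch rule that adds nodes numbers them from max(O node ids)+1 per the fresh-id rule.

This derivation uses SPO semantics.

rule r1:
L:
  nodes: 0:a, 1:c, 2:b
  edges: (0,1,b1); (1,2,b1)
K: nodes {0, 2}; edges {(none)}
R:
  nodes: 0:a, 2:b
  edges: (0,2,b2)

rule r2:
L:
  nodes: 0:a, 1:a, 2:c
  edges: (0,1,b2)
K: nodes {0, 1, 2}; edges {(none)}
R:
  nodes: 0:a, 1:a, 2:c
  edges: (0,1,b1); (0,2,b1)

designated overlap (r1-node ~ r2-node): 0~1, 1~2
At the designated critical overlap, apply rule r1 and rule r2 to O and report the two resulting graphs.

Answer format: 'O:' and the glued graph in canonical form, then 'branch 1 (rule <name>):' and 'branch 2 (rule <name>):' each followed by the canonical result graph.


O:
nodes: 0:a, 1:c, 2:b, 3:a
edges: (0,1,b1); (1,2,b1); (3,0,b2)
branch 1 (rule r1):
nodes: 0:a, 2:b, 3:a
edges: (0,2,b2); (3,0,b2)
branch 2 (rule r2):
nodes: 0:a, 1:c, 2:b, 3:a
edges: (0,1,b1); (1,2,b1); (3,0,b1); (3,1,b1)


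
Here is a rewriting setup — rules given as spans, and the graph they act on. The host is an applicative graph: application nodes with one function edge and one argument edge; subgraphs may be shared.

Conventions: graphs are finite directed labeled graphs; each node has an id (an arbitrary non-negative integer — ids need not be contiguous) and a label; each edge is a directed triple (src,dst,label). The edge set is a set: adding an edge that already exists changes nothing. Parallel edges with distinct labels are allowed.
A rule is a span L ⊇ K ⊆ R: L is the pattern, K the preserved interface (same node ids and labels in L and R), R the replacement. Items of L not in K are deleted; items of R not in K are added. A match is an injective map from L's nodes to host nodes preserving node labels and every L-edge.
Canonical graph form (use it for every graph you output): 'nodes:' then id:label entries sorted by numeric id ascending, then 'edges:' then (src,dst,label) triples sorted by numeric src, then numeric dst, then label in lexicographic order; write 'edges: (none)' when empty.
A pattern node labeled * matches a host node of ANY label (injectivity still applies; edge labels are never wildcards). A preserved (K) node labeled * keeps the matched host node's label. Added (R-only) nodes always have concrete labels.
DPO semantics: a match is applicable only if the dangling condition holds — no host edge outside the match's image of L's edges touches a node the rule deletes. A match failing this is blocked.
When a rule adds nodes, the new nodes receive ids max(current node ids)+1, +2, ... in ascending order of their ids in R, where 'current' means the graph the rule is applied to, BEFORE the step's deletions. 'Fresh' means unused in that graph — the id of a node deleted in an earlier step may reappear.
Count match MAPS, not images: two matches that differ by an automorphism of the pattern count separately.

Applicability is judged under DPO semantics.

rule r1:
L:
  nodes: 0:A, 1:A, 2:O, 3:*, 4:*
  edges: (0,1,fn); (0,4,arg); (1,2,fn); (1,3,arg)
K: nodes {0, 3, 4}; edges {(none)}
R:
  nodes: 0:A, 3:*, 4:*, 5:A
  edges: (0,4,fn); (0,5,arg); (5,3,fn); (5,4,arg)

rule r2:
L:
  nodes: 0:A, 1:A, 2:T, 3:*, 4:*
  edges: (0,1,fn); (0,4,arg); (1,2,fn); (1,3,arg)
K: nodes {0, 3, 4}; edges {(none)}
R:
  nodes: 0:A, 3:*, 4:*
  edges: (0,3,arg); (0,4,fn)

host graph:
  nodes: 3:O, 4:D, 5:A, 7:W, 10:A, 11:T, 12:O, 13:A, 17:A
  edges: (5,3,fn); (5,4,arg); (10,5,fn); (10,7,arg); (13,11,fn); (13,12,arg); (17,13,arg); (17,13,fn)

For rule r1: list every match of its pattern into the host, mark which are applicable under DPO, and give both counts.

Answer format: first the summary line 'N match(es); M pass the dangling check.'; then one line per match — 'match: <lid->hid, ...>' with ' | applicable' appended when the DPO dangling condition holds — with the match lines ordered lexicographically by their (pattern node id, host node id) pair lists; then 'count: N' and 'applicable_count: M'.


1 match(es); 1 pass the dangling check.
match: 0->10, 1->5, 2->3, 3->4, 4->7 | applicable
count: 1
applicable_count: 1


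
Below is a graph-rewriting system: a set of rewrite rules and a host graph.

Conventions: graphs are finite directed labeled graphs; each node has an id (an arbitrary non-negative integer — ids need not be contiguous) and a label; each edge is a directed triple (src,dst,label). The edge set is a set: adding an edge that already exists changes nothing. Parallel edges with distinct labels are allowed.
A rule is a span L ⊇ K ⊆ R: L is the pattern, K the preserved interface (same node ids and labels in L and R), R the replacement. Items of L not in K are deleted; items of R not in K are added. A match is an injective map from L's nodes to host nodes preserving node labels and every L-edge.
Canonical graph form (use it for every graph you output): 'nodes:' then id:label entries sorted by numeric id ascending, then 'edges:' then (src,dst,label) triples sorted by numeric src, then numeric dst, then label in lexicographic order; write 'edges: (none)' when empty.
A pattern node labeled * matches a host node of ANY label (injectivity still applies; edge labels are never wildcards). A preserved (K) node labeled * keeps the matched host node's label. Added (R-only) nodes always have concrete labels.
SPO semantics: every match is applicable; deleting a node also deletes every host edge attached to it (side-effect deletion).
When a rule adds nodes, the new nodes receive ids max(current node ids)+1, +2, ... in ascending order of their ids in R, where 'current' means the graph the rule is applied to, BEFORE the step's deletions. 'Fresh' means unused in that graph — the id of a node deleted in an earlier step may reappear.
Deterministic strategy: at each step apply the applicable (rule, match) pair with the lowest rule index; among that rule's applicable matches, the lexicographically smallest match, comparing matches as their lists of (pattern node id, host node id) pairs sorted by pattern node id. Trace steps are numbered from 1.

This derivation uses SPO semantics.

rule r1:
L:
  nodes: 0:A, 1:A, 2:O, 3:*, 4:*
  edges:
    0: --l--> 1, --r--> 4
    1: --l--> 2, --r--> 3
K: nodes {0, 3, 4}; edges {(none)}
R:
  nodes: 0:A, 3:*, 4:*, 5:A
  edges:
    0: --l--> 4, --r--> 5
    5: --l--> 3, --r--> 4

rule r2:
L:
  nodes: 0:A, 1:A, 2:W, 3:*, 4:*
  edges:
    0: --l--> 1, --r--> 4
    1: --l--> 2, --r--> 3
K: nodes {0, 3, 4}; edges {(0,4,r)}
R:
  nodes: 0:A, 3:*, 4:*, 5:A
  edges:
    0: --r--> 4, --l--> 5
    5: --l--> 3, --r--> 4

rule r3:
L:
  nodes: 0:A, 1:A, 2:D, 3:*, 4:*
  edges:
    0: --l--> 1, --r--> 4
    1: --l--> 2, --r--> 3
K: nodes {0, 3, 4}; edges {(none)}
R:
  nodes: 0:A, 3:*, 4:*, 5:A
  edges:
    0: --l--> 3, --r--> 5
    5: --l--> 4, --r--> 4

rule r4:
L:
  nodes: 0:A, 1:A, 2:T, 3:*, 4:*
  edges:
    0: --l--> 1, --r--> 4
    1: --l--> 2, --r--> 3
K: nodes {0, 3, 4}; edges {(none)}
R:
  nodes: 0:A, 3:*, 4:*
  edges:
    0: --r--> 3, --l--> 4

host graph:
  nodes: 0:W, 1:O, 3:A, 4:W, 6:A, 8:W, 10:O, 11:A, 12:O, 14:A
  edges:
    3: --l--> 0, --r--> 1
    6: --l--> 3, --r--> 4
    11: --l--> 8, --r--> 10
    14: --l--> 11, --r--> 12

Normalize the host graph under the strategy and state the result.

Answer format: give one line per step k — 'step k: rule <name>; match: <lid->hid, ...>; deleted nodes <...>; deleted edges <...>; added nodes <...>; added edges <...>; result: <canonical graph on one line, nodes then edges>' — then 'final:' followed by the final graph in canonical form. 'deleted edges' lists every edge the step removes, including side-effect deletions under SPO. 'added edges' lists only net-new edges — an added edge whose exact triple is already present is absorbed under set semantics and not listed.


step 1: rule r2; match: 0->6, 1->3, 2->0, 3->1, 4->4; deleted nodes 0, 3; deleted edges (3,0,l); (3,1,r); (6,3,l); added nodes 15; added edges (6,15,l); (15,1,l); (15,4,r); result: nodes: 1:O, 4:W, 6:A, 8:W, 10:O, 11:A, 12:O, 14:A, 15:A edges: (6,4,r); (6,15,l); (11,8,l); (11,10,r); (14,11,l); (14,12,r); (15,1,l); (15,4,r)
step 2: rule r2; match: 0->14, 1->11, 2->8, 3->10, 4->12; deleted nodes 8, 11; deleted edges (11,8,l); (11,10,r); (14,11,l); added nodes 16; added edges (14,16,l); (16,10,l); (16,12,r); result: nodes: 1:O, 4:W, 6:A, 10:O, 12:O, 14:A, 15:A, 16:A edges: (6,4,r); (6,15,l); (14,12,r); (14,16,l); (15,1,l); (15,4,r); (16,10,l); (16,12,r)
final:
nodes: 1:O, 4:W, 6:A, 10:O, 12:O, 14:A, 15:A, 16:A
edges: (6,4,r); (6,15,l); (14,12,r); (14,16,l); (15,1,l); (15,4,r); (16,10,l); (16,12,r)


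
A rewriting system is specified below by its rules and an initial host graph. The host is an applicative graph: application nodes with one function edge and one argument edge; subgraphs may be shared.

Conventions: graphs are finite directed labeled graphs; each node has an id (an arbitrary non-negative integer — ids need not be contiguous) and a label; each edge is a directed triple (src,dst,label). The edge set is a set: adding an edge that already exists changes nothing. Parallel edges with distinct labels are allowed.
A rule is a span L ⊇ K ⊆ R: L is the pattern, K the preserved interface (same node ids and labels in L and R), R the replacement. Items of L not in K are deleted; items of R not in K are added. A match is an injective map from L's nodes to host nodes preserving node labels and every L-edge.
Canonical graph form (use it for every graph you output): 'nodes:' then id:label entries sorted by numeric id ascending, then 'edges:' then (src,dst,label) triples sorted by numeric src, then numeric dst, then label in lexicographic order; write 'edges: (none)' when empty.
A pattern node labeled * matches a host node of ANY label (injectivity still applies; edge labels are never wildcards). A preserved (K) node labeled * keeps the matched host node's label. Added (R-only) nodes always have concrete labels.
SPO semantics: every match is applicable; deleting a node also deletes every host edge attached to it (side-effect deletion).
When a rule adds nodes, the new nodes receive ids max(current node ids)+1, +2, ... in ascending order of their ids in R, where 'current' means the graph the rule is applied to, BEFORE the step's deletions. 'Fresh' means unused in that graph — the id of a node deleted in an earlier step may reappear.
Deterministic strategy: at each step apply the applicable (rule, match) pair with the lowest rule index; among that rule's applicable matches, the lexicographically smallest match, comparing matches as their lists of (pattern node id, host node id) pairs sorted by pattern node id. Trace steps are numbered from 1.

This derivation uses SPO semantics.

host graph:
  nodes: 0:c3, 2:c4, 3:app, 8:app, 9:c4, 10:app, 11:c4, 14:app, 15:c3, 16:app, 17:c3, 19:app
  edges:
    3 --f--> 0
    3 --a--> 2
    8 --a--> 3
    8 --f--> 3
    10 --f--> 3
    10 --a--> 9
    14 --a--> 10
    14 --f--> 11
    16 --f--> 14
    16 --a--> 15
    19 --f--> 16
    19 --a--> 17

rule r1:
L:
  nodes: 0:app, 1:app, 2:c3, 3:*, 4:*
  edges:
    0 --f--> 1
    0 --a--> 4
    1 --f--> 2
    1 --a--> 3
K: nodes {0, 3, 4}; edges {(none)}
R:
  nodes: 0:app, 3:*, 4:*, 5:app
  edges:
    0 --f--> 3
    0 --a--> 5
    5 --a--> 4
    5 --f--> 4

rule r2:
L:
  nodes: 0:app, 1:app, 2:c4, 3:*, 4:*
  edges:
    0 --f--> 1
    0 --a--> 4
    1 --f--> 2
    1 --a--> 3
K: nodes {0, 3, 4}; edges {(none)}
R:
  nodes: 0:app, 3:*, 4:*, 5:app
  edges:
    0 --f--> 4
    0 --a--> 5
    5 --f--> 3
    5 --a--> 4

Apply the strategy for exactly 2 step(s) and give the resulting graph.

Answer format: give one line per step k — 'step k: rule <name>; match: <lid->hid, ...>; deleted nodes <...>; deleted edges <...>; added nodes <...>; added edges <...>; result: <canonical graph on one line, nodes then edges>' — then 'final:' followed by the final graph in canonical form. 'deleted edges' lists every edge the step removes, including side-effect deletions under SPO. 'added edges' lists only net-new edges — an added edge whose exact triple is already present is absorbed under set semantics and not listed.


step 1: rule r1; match: 0->10, 1->3, 2->0, 3->2, 4->9; deleted nodes 0, 3; deleted edges (3,0,f); (3,2,a); (8,3,a); (8,3,f); (10,3,f); (10,9,a); added nodes 20; added edges (10,2,f); (10,20,a); (20,9,a); (20,9,f); result: nodes: 2:c4, 8:app, 9:c4, 10:app, 11:c4, 14:app, 15:c3, 16:app, 17:c3, 19:app, 20:app edges: (10,2,f); (10,20,a); (14,10,a); (14,11,f); (16,14,f); (16,15,a); (19,16,f); (19,17,a); (20,9,a); (20,9,f)
step 2: rule r2; match: 0->16, 1->14, 2->11, 3->10, 4->15; deleted nodes 11, 14; deleted edges (14,10,a); (14,11,f); (16,14,f); (16,15,a); added nodes 21; added edges (16,15,f); (16,21,a); (21,10,f); (21,15,a); result: nodes: 2:c4, 8:app, 9:c4, 10:app, 15:c3, 16:app, 17:c3, 19:app, 20:app, 21:app edges: (10,2,f); (10,20,a); (16,15,f); (16,21,a); (19,16,f); (19,17,a); (20,9,a); (20,9,f); (21,10,f); (21,15,a)
final:
nodes: 2:c4, 8:app, 9:c4, 10:app, 15:c3, 16:app, 17:c3, 19:app, 20:app, 21:app
edges: (10,2,f); (10,20,a); (16,15,f); (16,21,a); (19,16,f); (19,17,a); (20,9,a); (20,9,f); (21,10,f); (21,15,a)


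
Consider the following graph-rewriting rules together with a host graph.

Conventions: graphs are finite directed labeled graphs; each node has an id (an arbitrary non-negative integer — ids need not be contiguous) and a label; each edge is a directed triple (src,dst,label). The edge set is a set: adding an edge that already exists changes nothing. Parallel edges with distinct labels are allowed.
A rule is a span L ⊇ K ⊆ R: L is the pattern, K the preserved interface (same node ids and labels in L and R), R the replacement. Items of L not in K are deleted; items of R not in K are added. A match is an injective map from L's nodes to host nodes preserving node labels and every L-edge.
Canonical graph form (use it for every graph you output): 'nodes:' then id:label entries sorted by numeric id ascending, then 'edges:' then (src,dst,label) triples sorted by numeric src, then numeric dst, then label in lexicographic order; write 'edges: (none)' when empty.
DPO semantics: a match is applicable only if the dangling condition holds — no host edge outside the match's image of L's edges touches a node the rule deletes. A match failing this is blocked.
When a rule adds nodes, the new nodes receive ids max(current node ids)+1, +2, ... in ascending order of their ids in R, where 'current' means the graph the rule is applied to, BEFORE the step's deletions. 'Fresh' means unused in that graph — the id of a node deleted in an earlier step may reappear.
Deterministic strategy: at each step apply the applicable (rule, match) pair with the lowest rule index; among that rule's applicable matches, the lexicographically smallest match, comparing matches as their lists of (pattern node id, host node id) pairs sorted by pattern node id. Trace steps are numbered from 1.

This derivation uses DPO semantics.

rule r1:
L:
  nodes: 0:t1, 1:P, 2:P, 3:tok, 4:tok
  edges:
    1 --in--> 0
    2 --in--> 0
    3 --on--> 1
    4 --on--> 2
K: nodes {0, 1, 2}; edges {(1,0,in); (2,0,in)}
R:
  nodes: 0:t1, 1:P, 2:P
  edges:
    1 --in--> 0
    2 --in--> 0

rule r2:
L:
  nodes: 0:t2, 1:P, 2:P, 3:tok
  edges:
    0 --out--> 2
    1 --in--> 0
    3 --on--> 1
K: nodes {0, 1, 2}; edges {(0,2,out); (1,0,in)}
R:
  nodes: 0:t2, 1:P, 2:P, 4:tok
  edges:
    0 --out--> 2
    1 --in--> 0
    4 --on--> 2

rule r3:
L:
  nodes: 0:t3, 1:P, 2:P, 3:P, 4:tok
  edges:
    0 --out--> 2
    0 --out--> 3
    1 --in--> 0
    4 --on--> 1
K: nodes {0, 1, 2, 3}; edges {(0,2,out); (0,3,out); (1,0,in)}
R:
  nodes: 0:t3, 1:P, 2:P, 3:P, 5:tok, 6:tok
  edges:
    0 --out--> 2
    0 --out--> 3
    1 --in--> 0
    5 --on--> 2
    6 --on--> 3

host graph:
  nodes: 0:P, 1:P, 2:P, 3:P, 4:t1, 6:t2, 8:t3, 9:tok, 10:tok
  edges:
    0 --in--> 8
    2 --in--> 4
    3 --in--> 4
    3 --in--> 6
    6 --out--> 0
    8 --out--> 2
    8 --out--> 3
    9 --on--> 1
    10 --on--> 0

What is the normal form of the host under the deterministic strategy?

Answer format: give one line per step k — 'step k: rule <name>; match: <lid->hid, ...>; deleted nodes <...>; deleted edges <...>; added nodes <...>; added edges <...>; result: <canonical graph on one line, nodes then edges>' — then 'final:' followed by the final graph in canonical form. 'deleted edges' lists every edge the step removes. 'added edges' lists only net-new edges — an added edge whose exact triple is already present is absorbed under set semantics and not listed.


step 1: rule r3; match: 0->8, 1->0, 2->2, 3->3, 4->10; deleted nodes 10; deleted edges (10,0,on); added nodes 11, 12; added edges (11,2,on); (12,3,on); result: nodes: 0:P, 1:P, 2:P, 3:P, 4:t1, 6:t2, 8:t3, 9:tok, 11:tok, 12:tok edges: (0,8,in); (2,4,in); (3,4,in); (3,6,in); (6,0,out); (8,2,out); (8,3,out); (9,1,on); (11,2,on); (12,3,on)
step 2: rule r1; match: 0->4, 1->2, 2->3, 3->11, 4->12; deleted nodes 11, 12; deleted edges (11,2,on); (12,3,on); added nodes (none); added edges (none); result: nodes: 0:P, 1:P, 2:P, 3:P, 4:t1, 6:t2, 8:t3, 9:tok edges: (0,8,in); (2,4,in); (3,4,in); (3,6,in); (6,0,out); (8,2,out); (8,3,out); (9,1,on)
final:
nodes: 0:P, 1:P, 2:P, 3:P, 4:t1, 6:t2, 8:t3, 9:tok
edges: (0,8,in); (2,4,in); (3,4,in); (3,6,in); (6,0,out); (8,2,out); (8,3,out); (9,1,on)


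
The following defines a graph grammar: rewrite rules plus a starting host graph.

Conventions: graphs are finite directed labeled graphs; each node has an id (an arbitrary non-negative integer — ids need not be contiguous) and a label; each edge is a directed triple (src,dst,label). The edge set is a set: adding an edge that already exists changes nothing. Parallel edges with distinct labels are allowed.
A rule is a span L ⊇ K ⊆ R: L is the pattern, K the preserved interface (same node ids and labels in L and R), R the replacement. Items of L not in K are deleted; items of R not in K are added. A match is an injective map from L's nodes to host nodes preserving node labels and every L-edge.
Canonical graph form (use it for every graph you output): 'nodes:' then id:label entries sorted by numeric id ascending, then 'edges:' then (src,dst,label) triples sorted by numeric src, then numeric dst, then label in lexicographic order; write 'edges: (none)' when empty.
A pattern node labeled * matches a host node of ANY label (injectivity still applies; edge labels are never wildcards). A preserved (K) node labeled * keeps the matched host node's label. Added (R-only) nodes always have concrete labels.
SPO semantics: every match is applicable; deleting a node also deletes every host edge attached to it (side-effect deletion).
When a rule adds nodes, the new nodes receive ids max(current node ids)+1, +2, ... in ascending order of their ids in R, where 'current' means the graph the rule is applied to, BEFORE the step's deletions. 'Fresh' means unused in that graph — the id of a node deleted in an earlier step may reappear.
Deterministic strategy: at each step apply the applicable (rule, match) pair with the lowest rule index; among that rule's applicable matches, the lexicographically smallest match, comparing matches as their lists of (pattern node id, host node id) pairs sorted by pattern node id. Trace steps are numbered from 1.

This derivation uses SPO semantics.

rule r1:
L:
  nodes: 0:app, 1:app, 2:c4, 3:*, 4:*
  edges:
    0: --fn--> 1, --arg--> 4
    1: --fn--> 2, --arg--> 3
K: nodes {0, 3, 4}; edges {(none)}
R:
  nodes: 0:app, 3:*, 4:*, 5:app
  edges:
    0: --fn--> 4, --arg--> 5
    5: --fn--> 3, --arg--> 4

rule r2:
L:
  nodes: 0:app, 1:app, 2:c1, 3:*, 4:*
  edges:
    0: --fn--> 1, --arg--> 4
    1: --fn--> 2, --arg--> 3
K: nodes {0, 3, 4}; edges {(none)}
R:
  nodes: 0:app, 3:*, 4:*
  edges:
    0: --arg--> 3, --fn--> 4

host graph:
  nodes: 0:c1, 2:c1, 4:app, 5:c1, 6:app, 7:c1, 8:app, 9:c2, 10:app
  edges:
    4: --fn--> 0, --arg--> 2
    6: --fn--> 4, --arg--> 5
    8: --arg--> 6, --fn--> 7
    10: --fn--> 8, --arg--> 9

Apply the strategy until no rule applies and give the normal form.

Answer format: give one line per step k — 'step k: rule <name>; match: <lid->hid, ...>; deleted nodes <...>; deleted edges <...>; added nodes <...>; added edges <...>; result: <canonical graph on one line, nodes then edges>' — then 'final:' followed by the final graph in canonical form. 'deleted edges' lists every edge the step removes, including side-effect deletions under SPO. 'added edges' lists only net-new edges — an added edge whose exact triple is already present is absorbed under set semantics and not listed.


step 1: rule r2; match: 0->6, 1->4, 2->0, 3->2, 4->5; deleted nodes 0, 4; deleted edges (4,0,fn); (4,2,arg); (6,4,fn); (6,5,arg); added nodes (none); added edges (6,2,arg); (6,5,fn); result: nodes: 2:c1, 5:c1, 6:app, 7:c1, 8:app, 9:c2, 10:app edges: (6,2,arg); (6,5,fn); (8,6,arg); (8,7,fn); (10,8,fn); (10,9,arg)
step 2: rule r2; match: 0->10, 1->8, 2->7, 3->6, 4->9; deleted nodes 7, 8; deleted edges (8,6,arg); (8,7,fn); (10,8,fn); (10,9,arg); added nodes (none); added edges (10,6,arg); (10,9,fn); result: nodes: 2:c1, 5:c1, 6:app, 9:c2, 10:app edges: (6,2,arg); (6,5,fn); (10,6,arg); (10,9,fn)
final:
nodes: 2:c1, 5:c1, 6:app, 9:c2, 10:app
edges: (6,2,arg); (6,5,fn); (10,6,arg); (10,9,fn)


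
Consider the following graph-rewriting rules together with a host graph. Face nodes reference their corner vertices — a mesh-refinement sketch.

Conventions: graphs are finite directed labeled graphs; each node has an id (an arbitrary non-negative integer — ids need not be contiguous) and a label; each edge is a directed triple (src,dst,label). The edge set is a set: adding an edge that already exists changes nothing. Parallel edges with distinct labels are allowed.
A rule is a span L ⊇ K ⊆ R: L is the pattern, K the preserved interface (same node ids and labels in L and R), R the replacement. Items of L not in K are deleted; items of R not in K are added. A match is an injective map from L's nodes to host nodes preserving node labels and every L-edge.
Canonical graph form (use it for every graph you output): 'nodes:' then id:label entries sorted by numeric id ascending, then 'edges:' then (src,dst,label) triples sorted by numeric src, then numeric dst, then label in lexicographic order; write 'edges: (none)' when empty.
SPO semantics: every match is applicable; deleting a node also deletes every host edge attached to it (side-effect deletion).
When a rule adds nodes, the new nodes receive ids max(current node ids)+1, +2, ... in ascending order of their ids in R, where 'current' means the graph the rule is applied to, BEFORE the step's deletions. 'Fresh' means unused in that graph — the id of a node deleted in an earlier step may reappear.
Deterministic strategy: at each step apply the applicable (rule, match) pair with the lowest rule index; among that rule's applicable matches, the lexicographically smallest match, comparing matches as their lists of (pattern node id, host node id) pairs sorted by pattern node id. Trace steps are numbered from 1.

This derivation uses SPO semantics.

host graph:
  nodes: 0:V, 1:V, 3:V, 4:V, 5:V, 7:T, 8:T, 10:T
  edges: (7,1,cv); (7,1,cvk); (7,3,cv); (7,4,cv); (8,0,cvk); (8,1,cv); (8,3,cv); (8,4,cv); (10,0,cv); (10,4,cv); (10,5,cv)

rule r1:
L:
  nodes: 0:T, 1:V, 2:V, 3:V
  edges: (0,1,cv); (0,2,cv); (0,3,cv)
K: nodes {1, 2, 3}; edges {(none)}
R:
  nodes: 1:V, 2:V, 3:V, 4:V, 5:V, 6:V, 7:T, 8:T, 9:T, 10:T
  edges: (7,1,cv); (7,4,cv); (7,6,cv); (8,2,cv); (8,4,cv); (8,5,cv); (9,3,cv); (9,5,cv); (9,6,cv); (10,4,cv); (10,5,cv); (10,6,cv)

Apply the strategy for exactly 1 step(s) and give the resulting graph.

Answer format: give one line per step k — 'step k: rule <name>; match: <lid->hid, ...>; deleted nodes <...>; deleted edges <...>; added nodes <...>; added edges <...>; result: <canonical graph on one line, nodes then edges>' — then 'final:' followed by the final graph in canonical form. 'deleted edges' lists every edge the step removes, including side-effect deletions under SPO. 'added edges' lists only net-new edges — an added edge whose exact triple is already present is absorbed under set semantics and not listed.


step 1: rule r1; match: 0->7, 1->1, 2->3, 3->4; deleted nodes 7; deleted edges (7,1,cv); (7,1,cvk); (7,3,cv); (7,4,cv); added nodes 11, 12, 13, 14, 15, 16, 17; added edges (14,1,cv); (14,11,cv); (14,13,cv); (15,3,cv); (15,11,cv); (15,12,cv); (16,4,cv); (16,12,cv); (16,13,cv); (17,11,cv); (17,12,cv); (17,13,cv); result: nodes: 0:V, 1:V, 3:V, 4:V, 5:V, 8:T, 10:T, 11:V, 12:V, 13:V, 14:T, 15:T, 16:T, 17:T edges: (8,0,cvk); (8,1,cv); (8,3,cv); (8,4,cv); (10,0,cv); (10,4,cv); (10,5,cv); (14,1,cv); (14,11,cv); (14,13,cv); (15,3,cv); (15,11,cv); (15,12,cv); (16,4,cv); (16,12,cv); (16,13,cv); (17,11,cv); (17,12,cv); (17,13,cv)
final:
nodes: 0:V, 1:V, 3:V, 4:V, 5:V, 8:T, 10:T, 11:V, 12:V, 13:V, 14:T, 15:T, 16:T, 17:T
edges: (8,0,cvk); (8,1,cv); (8,3,cv); (8,4,cv); (10,0,cv); (10,4,cv); (10,5,cv); (14,1,cv); (14,11,cv); (14,13,cv); (15,3,cv); (15,11,cv); (15,12,cv); (16,4,cv); (16,12,cv); (16,13,cv); (17,11,cv); (17,12,cv); (17,13,cv)


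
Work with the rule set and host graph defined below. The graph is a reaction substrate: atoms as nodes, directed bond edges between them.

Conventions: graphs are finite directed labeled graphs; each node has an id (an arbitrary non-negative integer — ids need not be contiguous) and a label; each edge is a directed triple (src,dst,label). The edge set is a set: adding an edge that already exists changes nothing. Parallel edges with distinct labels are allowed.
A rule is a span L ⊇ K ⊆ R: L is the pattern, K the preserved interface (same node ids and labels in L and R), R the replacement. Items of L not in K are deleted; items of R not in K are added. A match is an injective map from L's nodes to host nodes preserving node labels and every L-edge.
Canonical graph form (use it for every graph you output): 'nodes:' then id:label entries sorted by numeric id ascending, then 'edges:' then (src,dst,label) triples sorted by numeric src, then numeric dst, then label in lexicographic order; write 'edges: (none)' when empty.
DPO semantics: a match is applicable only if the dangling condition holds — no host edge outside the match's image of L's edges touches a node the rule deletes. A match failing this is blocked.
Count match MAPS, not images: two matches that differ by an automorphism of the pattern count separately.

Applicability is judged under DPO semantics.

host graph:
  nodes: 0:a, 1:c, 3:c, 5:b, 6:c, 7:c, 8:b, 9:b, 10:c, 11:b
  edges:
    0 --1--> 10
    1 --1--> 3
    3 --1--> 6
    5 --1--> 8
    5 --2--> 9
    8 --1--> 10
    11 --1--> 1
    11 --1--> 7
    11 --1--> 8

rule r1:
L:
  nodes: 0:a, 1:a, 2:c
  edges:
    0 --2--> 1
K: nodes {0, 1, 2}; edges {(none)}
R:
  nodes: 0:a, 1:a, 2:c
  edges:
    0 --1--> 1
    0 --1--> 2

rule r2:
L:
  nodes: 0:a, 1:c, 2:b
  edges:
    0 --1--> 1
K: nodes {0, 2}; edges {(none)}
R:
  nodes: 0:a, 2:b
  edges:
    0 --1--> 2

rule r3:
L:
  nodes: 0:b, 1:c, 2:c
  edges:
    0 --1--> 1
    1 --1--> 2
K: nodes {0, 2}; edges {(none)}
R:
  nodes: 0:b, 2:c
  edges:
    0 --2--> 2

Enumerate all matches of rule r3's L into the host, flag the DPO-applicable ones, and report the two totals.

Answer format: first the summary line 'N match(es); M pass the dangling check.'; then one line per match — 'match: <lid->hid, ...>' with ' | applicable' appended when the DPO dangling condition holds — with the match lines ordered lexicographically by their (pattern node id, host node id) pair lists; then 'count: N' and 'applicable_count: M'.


1 match(es); 1 pass the dangling check.
match: 0->11, 1->1, 2->3 | applicable
count: 1
applicable_count: 1


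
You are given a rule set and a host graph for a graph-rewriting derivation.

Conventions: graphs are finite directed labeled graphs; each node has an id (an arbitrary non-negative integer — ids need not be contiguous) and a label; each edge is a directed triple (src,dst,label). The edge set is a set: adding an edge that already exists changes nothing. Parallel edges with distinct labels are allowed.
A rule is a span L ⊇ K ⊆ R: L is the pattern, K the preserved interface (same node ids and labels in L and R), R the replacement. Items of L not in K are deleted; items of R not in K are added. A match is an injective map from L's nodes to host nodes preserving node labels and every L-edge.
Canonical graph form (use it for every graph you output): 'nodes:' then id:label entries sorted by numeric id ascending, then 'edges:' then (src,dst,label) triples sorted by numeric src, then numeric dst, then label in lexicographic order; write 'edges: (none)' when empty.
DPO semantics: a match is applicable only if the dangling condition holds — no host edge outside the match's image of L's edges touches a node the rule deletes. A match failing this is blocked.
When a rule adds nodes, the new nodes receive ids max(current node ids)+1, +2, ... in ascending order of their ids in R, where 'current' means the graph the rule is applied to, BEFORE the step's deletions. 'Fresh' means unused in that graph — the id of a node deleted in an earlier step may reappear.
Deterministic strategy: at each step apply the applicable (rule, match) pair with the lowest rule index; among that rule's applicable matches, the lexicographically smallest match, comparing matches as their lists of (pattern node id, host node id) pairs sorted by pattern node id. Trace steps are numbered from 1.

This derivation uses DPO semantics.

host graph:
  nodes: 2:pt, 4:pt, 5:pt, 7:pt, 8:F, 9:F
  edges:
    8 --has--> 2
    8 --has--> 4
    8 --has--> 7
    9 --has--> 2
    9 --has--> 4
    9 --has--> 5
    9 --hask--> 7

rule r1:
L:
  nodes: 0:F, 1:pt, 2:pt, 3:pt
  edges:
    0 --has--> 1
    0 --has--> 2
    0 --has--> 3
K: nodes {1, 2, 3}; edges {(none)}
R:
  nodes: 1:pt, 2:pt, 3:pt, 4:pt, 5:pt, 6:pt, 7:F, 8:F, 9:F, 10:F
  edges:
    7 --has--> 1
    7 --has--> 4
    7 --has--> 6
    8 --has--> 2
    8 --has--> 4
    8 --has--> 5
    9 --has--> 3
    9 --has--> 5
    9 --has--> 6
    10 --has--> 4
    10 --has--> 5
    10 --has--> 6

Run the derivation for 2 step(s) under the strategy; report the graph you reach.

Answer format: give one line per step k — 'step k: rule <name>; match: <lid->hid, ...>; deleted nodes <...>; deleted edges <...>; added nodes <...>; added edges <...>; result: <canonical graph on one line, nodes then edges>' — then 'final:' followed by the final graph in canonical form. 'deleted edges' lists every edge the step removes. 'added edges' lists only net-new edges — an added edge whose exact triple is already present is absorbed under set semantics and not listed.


step 1: rule r1; match: 0->8, 1->2, 2->4, 3->7; deleted nodes 8; deleted edges (8,2,has); (8,4,has); (8,7,has); added nodes 10, 11, 12, 13, 14, 15, 16; added edges (13,2,has); (13,10,has); (13,12,has); (14,4,has); (14,10,has); (14,11,has); (15,7,has); (15,11,has); (15,12,has); (16,10,has); (16,11,has); (16,12,has); result: nodes: 2:pt, 4:pt, 5:pt, 7:pt, 9:F, 10:pt, 11:pt, 12:pt, 13:F, 14:F, 15:F, 16:F edges: (9,2,has); (9,4,has); (9,5,has); (9,7,hask); (13,2,has); (13,10,has); (13,12,has); (14,4,has); (14,10,has); (14,11,has); (15,7,has); (15,11,has); (15,12,has); (16,10,has); (16,11,has); (16,12,has)
step 2: rule r1; match: 0->13, 1->2, 2->10, 3->12; deleted nodes 13; deleted edges (13,2,has); (13,10,has); (13,12,has); added nodes 17, 18, 19, 20, 21, 22, 23; added edges (20,2,has); (20,17,has); (20,19,has); (21,10,has); (21,17,has); (21,18,has); (22,12,has); (22,18,has); (22,19,has); (23,17,has); (23,18,has); (23,19,has); result: nodes: 2:pt, 4:pt, 5:pt, 7:pt, 9:F, 10:pt, 11:pt, 12:pt, 14:F, 15:F, 16:F, 17:pt, 18:pt, 19:pt, 20:F, 21:F, 22:F, 23:F edges: (9,2,has); (9,4,has); (9,5,has); (9,7,hask); (14,4,has); (14,10,has); (14,11,has); (15,7,has); (15,11,has); (15,12,has); (16,10,has); (16,11,has); (16,12,has); (20,2,has); (20,17,has); (20,19,has); (21,10,has); (21,17,has); (21,18,has); (22,12,has); (22,18,has); (22,19,has); (23,17,has); (23,18,has); (23,19,has)
final:
nodes: 2:pt, 4:pt, 5:pt, 7:pt, 9:F, 10:pt, 11:pt, 12:pt, 14:F, 15:F, 16:F, 17:pt, 18:pt, 19:pt, 20:F, 21:F, 22:F, 23:F
edges: (9,2,has); (9,4,has); (9,5,has); (9,7,hask); (14,4,has); (14,10,has); (14,11,has); (15,7,has); (15,11,has); (15,12,has); (16,10,has); (16,11,has); (16,12,has); (20,2,has); (20,17,has); (20,19,has); (21,10,has); (21,17,has); (21,18,has); (22,12,has); (22,18,has); (22,19,has); (23,17,has); (23,18,has); (23,19,has)


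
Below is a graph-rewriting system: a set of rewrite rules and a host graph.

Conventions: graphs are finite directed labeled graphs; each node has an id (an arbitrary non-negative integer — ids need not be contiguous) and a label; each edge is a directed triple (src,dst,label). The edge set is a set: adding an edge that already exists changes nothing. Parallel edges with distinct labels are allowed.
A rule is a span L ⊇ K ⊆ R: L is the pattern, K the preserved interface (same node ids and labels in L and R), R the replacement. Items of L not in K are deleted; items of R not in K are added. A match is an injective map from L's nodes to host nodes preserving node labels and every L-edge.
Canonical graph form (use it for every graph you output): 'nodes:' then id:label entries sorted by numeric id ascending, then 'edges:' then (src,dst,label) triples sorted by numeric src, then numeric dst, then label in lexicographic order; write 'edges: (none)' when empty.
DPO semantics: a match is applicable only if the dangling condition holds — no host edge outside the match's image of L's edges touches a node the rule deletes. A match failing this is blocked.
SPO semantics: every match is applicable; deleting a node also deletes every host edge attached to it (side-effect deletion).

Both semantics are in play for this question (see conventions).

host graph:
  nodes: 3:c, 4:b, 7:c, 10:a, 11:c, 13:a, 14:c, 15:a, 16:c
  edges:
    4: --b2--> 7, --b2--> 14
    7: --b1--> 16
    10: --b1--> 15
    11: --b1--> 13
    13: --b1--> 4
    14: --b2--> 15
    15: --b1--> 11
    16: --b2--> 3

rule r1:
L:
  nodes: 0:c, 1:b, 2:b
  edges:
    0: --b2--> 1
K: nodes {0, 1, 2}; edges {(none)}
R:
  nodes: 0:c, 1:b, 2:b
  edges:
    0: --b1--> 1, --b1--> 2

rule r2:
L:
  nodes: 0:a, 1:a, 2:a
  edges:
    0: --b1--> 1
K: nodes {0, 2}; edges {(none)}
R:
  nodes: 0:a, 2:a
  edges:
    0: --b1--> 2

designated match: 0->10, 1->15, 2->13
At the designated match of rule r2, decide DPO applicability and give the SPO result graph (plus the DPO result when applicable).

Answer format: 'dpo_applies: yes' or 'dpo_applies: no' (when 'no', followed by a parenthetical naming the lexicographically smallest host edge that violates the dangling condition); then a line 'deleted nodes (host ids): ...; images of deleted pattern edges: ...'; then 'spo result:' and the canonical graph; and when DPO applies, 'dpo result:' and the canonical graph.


dpo_applies: no
(the rule deletes node 15, which keeps host edge (14,15,b2) outside the match image — the dangling condition fails, DPO blocks; SPO proceeds and side-deletes such edges)
deleted nodes (host ids): 15; images of deleted pattern edges: (10,15,b1)
spo result:
nodes: 3:c, 4:b, 7:c, 10:a, 11:c, 13:a, 14:c, 16:c
edges: (4,7,b2); (4,14,b2); (7,16,b1); (10,13,b1); (11,13,b1); (13,4,b1); (16,3,b2)


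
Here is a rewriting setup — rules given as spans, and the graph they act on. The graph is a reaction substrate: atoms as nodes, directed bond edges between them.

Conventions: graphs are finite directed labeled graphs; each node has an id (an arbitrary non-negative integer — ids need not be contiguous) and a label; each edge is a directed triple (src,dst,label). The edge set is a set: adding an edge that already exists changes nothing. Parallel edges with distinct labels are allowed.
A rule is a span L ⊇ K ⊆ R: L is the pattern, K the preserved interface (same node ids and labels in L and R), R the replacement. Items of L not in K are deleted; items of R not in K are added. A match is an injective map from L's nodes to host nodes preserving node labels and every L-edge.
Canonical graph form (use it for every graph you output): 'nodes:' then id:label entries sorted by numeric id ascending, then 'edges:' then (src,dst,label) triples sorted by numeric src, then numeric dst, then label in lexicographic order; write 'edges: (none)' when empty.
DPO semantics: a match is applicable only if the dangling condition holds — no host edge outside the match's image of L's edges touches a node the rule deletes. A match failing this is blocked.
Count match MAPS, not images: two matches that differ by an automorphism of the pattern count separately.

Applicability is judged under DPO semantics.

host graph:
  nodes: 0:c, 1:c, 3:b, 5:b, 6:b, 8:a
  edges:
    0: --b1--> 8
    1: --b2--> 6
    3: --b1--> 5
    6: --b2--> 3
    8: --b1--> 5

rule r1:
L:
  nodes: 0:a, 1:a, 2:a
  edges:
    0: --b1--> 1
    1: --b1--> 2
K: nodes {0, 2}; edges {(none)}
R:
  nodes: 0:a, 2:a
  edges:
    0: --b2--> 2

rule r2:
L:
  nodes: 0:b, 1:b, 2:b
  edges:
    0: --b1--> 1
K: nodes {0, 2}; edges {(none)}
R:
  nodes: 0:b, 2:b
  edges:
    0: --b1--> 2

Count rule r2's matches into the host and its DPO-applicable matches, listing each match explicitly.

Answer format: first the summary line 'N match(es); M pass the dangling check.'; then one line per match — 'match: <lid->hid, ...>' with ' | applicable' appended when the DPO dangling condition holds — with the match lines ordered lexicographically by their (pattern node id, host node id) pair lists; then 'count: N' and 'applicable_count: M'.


1 match(es); 0 pass the dangling check.
match: 0->3, 1->5, 2->6
count: 1
applicable_count: 0
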